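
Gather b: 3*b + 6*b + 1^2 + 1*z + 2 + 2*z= 9*b + 3*z + 3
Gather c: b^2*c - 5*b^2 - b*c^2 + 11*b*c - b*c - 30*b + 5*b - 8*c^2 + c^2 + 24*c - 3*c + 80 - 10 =-5*b^2 - 25*b + c^2*(-b - 7) + c*(b^2 + 10*b + 21) + 70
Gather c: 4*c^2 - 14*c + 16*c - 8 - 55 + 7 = 4*c^2 + 2*c - 56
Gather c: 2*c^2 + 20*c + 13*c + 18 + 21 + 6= 2*c^2 + 33*c + 45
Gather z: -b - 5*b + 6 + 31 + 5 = 42 - 6*b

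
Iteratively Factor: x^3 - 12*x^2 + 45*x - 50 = (x - 2)*(x^2 - 10*x + 25) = (x - 5)*(x - 2)*(x - 5)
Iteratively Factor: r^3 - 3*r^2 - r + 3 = (r - 3)*(r^2 - 1) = (r - 3)*(r + 1)*(r - 1)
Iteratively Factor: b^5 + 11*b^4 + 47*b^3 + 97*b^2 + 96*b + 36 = (b + 2)*(b^4 + 9*b^3 + 29*b^2 + 39*b + 18) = (b + 2)*(b + 3)*(b^3 + 6*b^2 + 11*b + 6) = (b + 2)^2*(b + 3)*(b^2 + 4*b + 3) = (b + 2)^2*(b + 3)^2*(b + 1)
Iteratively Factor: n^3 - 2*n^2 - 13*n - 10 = (n - 5)*(n^2 + 3*n + 2) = (n - 5)*(n + 2)*(n + 1)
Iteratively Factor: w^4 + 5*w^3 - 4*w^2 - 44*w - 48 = (w + 4)*(w^3 + w^2 - 8*w - 12) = (w - 3)*(w + 4)*(w^2 + 4*w + 4) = (w - 3)*(w + 2)*(w + 4)*(w + 2)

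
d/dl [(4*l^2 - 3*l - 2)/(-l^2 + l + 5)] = (l^2 + 36*l - 13)/(l^4 - 2*l^3 - 9*l^2 + 10*l + 25)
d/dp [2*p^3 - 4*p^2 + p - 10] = 6*p^2 - 8*p + 1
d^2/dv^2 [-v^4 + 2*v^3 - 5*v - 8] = 12*v*(1 - v)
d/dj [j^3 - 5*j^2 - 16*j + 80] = 3*j^2 - 10*j - 16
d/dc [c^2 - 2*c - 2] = 2*c - 2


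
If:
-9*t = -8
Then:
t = 8/9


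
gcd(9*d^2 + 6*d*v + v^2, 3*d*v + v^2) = 3*d + v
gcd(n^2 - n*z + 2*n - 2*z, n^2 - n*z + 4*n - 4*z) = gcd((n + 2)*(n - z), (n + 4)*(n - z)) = -n + z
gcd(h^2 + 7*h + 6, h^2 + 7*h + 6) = h^2 + 7*h + 6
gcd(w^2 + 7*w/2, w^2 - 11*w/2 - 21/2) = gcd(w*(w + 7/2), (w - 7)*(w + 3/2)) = 1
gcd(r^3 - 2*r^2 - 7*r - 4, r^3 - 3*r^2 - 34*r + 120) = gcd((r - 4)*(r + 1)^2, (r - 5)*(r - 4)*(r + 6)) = r - 4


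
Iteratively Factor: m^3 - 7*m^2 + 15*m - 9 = (m - 3)*(m^2 - 4*m + 3) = (m - 3)*(m - 1)*(m - 3)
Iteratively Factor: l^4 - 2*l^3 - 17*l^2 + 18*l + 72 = (l - 4)*(l^3 + 2*l^2 - 9*l - 18) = (l - 4)*(l - 3)*(l^2 + 5*l + 6) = (l - 4)*(l - 3)*(l + 3)*(l + 2)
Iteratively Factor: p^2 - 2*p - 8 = (p + 2)*(p - 4)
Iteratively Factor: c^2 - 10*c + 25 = (c - 5)*(c - 5)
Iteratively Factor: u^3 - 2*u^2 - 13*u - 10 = (u + 1)*(u^2 - 3*u - 10) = (u - 5)*(u + 1)*(u + 2)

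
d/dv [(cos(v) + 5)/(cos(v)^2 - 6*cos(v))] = (sin(v) - 30*sin(v)/cos(v)^2 + 10*tan(v))/(cos(v) - 6)^2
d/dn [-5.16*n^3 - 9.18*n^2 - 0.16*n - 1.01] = -15.48*n^2 - 18.36*n - 0.16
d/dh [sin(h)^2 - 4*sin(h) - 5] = 2*(sin(h) - 2)*cos(h)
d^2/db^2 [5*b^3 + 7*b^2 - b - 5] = 30*b + 14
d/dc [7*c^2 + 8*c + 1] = 14*c + 8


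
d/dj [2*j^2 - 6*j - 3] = 4*j - 6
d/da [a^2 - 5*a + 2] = 2*a - 5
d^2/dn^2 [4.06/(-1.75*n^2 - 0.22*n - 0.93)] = (24.8675*n^2 + 3.1262*n - 4.06*(3.5*n + 0.22)*(7.0*n + 0.44) + 13.2153)/(1.75*n^2 + 0.22*n + 0.93)^3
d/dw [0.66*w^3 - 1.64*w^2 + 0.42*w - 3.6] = 1.98*w^2 - 3.28*w + 0.42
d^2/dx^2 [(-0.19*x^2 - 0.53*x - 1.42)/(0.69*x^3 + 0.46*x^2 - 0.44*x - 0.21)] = (-0.180918*x^6 - 1.513998*x^5 - 9.46818*x^4 - 8.219786*x^3 - 0.247847999999999*x^2 + 0.182712*x - 0.742982)/(0.328509*x^9 + 0.657018*x^8 - 0.19044*x^7 - 1.040543*x^6 - 0.278484*x^5 + 0.516396*x^4 + 0.261127*x^3 - 0.06111*x^2 - 0.058212*x - 0.009261)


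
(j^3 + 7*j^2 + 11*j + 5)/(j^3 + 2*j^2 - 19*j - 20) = (j + 1)/(j - 4)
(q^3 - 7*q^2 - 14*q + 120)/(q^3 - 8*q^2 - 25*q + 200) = (q^2 - 2*q - 24)/(q^2 - 3*q - 40)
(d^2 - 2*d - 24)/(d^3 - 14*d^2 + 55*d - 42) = (d + 4)/(d^2 - 8*d + 7)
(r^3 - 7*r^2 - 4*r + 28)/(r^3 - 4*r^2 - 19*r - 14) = (r - 2)/(r + 1)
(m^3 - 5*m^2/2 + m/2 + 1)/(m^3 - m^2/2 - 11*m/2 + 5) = (2*m + 1)/(2*m + 5)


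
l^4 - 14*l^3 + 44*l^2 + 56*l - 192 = (l - 8)*(l - 6)*(l - 2)*(l + 2)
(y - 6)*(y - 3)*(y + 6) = y^3 - 3*y^2 - 36*y + 108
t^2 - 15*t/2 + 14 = (t - 4)*(t - 7/2)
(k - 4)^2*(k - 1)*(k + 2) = k^4 - 7*k^3 + 6*k^2 + 32*k - 32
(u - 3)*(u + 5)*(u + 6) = u^3 + 8*u^2 - 3*u - 90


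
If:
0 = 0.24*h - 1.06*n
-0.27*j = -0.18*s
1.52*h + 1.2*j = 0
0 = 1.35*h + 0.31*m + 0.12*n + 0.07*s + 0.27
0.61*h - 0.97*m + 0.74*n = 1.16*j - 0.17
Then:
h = -0.17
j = 0.21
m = -0.21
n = -0.04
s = 0.31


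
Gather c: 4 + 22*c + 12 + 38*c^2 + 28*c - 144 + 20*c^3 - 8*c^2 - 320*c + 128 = 20*c^3 + 30*c^2 - 270*c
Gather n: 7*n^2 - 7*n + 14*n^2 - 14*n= 21*n^2 - 21*n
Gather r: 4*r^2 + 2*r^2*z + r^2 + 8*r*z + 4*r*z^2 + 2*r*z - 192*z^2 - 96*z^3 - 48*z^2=r^2*(2*z + 5) + r*(4*z^2 + 10*z) - 96*z^3 - 240*z^2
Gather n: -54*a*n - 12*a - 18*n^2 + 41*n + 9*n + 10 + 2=-12*a - 18*n^2 + n*(50 - 54*a) + 12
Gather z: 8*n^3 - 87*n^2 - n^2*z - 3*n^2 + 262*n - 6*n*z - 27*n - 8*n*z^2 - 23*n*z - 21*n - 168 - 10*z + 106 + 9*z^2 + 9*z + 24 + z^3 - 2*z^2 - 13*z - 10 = 8*n^3 - 90*n^2 + 214*n + z^3 + z^2*(7 - 8*n) + z*(-n^2 - 29*n - 14) - 48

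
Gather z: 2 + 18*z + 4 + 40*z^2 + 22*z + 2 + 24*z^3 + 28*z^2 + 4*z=24*z^3 + 68*z^2 + 44*z + 8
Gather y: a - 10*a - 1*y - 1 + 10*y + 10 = -9*a + 9*y + 9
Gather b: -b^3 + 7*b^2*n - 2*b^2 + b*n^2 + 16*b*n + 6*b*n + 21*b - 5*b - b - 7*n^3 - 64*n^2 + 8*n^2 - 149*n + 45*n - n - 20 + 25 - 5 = -b^3 + b^2*(7*n - 2) + b*(n^2 + 22*n + 15) - 7*n^3 - 56*n^2 - 105*n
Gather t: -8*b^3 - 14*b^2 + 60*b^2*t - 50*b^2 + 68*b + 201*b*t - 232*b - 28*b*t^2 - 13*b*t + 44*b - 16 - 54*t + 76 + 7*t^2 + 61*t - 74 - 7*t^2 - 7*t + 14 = -8*b^3 - 64*b^2 - 28*b*t^2 - 120*b + t*(60*b^2 + 188*b)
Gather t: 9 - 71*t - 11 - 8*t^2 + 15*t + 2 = -8*t^2 - 56*t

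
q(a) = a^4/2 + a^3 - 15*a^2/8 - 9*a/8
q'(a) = 2*a^3 + 3*a^2 - 15*a/4 - 9/8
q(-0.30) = 0.15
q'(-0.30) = 0.22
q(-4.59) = 90.89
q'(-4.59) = -114.11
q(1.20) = -1.29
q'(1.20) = 2.15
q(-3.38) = 9.03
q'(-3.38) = -31.41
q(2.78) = 33.73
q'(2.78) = 54.61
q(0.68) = -1.21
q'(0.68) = -1.66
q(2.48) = 19.84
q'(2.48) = 38.53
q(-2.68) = -3.91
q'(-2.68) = -8.03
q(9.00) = 3847.50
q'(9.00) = 1666.12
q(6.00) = 789.75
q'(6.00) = 516.38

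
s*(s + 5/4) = s^2 + 5*s/4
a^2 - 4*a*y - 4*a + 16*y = (a - 4)*(a - 4*y)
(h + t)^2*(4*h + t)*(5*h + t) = 20*h^4 + 49*h^3*t + 39*h^2*t^2 + 11*h*t^3 + t^4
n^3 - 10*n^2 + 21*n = n*(n - 7)*(n - 3)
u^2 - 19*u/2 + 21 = (u - 6)*(u - 7/2)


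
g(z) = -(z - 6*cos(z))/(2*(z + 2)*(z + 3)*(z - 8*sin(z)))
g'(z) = -(6*sin(z) + 1)/(2*(z + 2)*(z + 3)*(z - 8*sin(z))) - (z - 6*cos(z))*(8*cos(z) - 1)/(2*(z + 2)*(z + 3)*(z - 8*sin(z))^2) + (z - 6*cos(z))/(2*(z + 2)*(z + 3)^2*(z - 8*sin(z))) + (z - 6*cos(z))/(2*(z + 2)^2*(z + 3)*(z - 8*sin(z)))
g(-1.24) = 0.19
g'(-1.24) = -0.03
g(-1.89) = 0.01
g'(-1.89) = 3.32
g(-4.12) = -0.02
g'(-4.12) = 0.09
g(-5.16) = -0.05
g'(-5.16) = 0.01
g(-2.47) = 1.78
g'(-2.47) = -6.92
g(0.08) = -0.82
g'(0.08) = 11.14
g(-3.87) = 0.02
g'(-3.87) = 0.22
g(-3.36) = 0.50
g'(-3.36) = 3.09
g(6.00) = 0.00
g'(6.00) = 0.00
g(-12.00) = -0.00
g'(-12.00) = 0.00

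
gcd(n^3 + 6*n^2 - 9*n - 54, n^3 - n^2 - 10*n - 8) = 1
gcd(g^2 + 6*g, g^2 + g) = g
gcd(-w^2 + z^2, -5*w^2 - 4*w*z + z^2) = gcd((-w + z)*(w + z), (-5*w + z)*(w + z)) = w + z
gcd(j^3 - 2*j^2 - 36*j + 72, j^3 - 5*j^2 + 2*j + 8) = j - 2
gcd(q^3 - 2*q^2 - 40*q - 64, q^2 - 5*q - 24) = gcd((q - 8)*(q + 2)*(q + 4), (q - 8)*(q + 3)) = q - 8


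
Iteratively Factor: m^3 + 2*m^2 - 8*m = (m)*(m^2 + 2*m - 8) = m*(m + 4)*(m - 2)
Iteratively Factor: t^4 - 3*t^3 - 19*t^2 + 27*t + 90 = (t + 2)*(t^3 - 5*t^2 - 9*t + 45) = (t + 2)*(t + 3)*(t^2 - 8*t + 15) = (t - 3)*(t + 2)*(t + 3)*(t - 5)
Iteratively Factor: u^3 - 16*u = (u)*(u^2 - 16) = u*(u - 4)*(u + 4)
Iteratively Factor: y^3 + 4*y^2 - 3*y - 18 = (y + 3)*(y^2 + y - 6) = (y - 2)*(y + 3)*(y + 3)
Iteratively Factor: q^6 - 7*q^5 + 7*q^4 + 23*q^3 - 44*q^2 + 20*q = (q + 2)*(q^5 - 9*q^4 + 25*q^3 - 27*q^2 + 10*q) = (q - 2)*(q + 2)*(q^4 - 7*q^3 + 11*q^2 - 5*q) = (q - 2)*(q - 1)*(q + 2)*(q^3 - 6*q^2 + 5*q) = q*(q - 2)*(q - 1)*(q + 2)*(q^2 - 6*q + 5) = q*(q - 2)*(q - 1)^2*(q + 2)*(q - 5)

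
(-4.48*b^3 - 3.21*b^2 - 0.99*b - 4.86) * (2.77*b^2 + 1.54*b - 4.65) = -12.4096*b^5 - 15.7909*b^4 + 13.1463*b^3 - 0.0602999999999998*b^2 - 2.8809*b + 22.599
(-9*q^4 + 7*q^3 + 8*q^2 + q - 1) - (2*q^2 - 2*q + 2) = -9*q^4 + 7*q^3 + 6*q^2 + 3*q - 3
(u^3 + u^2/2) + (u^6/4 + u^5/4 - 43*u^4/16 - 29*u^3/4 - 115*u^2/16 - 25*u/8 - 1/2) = u^6/4 + u^5/4 - 43*u^4/16 - 25*u^3/4 - 107*u^2/16 - 25*u/8 - 1/2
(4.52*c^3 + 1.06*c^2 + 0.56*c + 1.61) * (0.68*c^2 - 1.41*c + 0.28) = 3.0736*c^5 - 5.6524*c^4 + 0.1518*c^3 + 0.602*c^2 - 2.1133*c + 0.4508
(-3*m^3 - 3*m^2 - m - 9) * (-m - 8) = 3*m^4 + 27*m^3 + 25*m^2 + 17*m + 72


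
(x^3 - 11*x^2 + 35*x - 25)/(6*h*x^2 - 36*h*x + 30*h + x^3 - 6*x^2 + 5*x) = (x - 5)/(6*h + x)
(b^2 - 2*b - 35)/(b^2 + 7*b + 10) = (b - 7)/(b + 2)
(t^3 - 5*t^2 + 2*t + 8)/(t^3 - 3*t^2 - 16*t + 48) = (t^2 - t - 2)/(t^2 + t - 12)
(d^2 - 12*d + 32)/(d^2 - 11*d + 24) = (d - 4)/(d - 3)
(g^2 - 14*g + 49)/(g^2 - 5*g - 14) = (g - 7)/(g + 2)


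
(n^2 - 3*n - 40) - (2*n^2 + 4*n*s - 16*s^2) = -n^2 - 4*n*s - 3*n + 16*s^2 - 40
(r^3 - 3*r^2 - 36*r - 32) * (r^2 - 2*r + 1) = r^5 - 5*r^4 - 29*r^3 + 37*r^2 + 28*r - 32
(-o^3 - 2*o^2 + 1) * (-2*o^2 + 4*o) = 2*o^5 - 8*o^3 - 2*o^2 + 4*o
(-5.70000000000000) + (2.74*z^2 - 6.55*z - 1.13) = 2.74*z^2 - 6.55*z - 6.83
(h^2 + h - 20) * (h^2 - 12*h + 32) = h^4 - 11*h^3 + 272*h - 640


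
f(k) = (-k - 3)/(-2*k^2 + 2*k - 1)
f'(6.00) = -0.04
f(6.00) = 0.15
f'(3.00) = -0.28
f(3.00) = 0.46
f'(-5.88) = 0.00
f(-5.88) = -0.04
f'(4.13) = -0.11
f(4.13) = 0.27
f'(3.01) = -0.28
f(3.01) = 0.46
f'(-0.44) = 2.31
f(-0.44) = 1.13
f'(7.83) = -0.02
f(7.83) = 0.10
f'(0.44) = 5.18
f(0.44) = 6.78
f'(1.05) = -6.39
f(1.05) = 3.67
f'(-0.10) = 5.50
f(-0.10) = 2.38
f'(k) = (-k - 3)*(4*k - 2)/(-2*k^2 + 2*k - 1)^2 - 1/(-2*k^2 + 2*k - 1)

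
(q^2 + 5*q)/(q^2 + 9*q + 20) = q/(q + 4)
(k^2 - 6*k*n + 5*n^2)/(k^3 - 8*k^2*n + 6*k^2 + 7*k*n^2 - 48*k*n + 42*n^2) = (k - 5*n)/(k^2 - 7*k*n + 6*k - 42*n)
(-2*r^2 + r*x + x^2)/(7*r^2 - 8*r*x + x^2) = (2*r + x)/(-7*r + x)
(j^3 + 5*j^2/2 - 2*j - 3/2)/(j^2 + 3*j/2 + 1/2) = (j^2 + 2*j - 3)/(j + 1)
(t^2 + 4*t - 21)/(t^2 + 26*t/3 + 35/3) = 3*(t - 3)/(3*t + 5)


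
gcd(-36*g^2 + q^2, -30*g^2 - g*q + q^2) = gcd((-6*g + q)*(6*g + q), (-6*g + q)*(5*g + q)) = -6*g + q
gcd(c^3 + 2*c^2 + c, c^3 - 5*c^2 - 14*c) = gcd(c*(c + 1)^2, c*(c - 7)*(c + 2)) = c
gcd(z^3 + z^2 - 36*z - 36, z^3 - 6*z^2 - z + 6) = z^2 - 5*z - 6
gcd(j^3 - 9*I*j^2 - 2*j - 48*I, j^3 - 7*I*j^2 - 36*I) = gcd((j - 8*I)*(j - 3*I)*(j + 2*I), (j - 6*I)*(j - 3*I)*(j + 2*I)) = j^2 - I*j + 6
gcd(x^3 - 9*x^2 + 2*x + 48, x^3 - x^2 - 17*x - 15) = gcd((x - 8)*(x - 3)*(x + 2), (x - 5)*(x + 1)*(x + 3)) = 1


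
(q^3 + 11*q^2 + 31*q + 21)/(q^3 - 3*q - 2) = (q^2 + 10*q + 21)/(q^2 - q - 2)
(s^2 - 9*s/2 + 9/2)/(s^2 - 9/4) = 2*(s - 3)/(2*s + 3)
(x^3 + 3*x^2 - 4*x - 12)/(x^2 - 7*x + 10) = (x^2 + 5*x + 6)/(x - 5)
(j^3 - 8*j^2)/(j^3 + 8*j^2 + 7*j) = j*(j - 8)/(j^2 + 8*j + 7)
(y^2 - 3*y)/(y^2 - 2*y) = (y - 3)/(y - 2)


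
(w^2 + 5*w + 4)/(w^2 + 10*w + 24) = (w + 1)/(w + 6)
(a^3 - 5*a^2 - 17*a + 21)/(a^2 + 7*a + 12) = (a^2 - 8*a + 7)/(a + 4)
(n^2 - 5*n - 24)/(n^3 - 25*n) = (n^2 - 5*n - 24)/(n*(n^2 - 25))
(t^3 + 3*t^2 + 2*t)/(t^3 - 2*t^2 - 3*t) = (t + 2)/(t - 3)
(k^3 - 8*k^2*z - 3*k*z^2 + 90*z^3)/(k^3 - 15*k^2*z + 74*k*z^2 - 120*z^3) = (-k - 3*z)/(-k + 4*z)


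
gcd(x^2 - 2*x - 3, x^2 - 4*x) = 1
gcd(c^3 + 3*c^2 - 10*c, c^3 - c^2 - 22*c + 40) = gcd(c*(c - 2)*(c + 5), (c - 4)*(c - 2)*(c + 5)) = c^2 + 3*c - 10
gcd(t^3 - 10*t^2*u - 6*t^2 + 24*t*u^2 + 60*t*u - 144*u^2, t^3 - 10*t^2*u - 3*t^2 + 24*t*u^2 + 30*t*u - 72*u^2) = t^2 - 10*t*u + 24*u^2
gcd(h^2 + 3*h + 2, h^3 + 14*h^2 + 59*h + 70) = h + 2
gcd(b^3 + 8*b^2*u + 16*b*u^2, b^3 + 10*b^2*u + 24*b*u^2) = b^2 + 4*b*u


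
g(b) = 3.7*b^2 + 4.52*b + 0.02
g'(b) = 7.4*b + 4.52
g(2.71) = 39.44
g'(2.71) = 24.57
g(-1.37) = 0.77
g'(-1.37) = -5.62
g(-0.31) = -1.03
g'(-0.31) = 2.23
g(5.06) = 117.62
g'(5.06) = 41.96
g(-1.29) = 0.35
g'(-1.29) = -5.03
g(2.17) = 27.25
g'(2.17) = 20.58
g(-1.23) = 0.06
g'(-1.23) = -4.58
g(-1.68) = 2.87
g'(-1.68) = -7.91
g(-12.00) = 478.58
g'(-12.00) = -84.28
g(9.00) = 340.40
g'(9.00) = 71.12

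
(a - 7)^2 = a^2 - 14*a + 49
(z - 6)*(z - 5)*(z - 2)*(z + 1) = z^4 - 12*z^3 + 39*z^2 - 8*z - 60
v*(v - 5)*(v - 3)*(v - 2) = v^4 - 10*v^3 + 31*v^2 - 30*v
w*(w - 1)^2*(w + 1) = w^4 - w^3 - w^2 + w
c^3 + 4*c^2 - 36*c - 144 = (c - 6)*(c + 4)*(c + 6)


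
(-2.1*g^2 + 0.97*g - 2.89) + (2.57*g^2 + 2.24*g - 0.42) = 0.47*g^2 + 3.21*g - 3.31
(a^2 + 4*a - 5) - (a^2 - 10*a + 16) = 14*a - 21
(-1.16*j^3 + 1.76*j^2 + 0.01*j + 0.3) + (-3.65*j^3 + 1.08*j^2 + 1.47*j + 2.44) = -4.81*j^3 + 2.84*j^2 + 1.48*j + 2.74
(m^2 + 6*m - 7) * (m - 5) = m^3 + m^2 - 37*m + 35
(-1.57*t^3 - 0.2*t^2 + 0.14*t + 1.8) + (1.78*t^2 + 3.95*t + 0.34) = -1.57*t^3 + 1.58*t^2 + 4.09*t + 2.14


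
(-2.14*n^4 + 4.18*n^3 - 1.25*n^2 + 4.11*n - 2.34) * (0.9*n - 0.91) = -1.926*n^5 + 5.7094*n^4 - 4.9288*n^3 + 4.8365*n^2 - 5.8461*n + 2.1294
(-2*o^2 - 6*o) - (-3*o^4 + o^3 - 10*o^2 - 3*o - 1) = 3*o^4 - o^3 + 8*o^2 - 3*o + 1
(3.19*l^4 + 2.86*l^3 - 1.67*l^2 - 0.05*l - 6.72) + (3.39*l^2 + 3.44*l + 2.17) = 3.19*l^4 + 2.86*l^3 + 1.72*l^2 + 3.39*l - 4.55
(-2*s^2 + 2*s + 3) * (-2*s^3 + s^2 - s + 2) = 4*s^5 - 6*s^4 - 2*s^3 - 3*s^2 + s + 6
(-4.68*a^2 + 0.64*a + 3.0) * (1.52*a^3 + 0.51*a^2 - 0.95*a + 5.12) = -7.1136*a^5 - 1.414*a^4 + 9.3324*a^3 - 23.0396*a^2 + 0.426800000000001*a + 15.36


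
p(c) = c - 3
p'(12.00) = 1.00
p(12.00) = 9.00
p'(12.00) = 1.00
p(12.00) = 9.00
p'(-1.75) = 1.00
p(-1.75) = -4.75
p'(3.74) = 1.00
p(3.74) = 0.74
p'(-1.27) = 1.00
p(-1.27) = -4.27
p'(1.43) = 1.00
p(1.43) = -1.57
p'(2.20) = 1.00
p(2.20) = -0.80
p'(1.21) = 1.00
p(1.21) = -1.79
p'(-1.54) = 1.00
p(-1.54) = -4.54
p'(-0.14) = 1.00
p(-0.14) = -3.14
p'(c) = 1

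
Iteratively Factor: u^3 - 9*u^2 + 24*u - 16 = (u - 4)*(u^2 - 5*u + 4) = (u - 4)^2*(u - 1)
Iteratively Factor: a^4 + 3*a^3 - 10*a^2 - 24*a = (a)*(a^3 + 3*a^2 - 10*a - 24) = a*(a + 4)*(a^2 - a - 6) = a*(a - 3)*(a + 4)*(a + 2)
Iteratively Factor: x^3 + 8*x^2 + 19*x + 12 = (x + 1)*(x^2 + 7*x + 12) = (x + 1)*(x + 3)*(x + 4)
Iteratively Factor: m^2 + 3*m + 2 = (m + 2)*(m + 1)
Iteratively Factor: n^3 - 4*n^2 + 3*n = (n)*(n^2 - 4*n + 3) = n*(n - 3)*(n - 1)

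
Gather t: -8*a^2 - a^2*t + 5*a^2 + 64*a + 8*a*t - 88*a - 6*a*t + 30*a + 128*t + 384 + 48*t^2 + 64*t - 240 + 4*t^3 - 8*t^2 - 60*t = -3*a^2 + 6*a + 4*t^3 + 40*t^2 + t*(-a^2 + 2*a + 132) + 144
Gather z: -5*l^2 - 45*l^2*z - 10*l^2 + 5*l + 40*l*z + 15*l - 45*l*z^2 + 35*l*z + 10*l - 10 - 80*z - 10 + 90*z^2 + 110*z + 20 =-15*l^2 + 30*l + z^2*(90 - 45*l) + z*(-45*l^2 + 75*l + 30)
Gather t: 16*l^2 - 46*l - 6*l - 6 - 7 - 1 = 16*l^2 - 52*l - 14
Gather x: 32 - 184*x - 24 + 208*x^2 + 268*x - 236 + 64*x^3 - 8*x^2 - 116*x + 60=64*x^3 + 200*x^2 - 32*x - 168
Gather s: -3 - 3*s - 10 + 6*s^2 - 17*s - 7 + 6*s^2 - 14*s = 12*s^2 - 34*s - 20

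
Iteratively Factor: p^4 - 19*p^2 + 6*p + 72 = (p + 2)*(p^3 - 2*p^2 - 15*p + 36) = (p + 2)*(p + 4)*(p^2 - 6*p + 9) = (p - 3)*(p + 2)*(p + 4)*(p - 3)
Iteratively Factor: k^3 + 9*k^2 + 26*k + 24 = (k + 2)*(k^2 + 7*k + 12) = (k + 2)*(k + 3)*(k + 4)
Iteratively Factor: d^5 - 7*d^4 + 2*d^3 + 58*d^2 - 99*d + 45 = (d - 1)*(d^4 - 6*d^3 - 4*d^2 + 54*d - 45) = (d - 1)*(d + 3)*(d^3 - 9*d^2 + 23*d - 15) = (d - 3)*(d - 1)*(d + 3)*(d^2 - 6*d + 5) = (d - 3)*(d - 1)^2*(d + 3)*(d - 5)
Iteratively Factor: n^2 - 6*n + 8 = (n - 4)*(n - 2)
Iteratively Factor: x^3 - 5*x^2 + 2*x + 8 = (x + 1)*(x^2 - 6*x + 8) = (x - 4)*(x + 1)*(x - 2)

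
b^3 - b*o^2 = b*(b - o)*(b + o)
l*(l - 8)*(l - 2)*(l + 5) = l^4 - 5*l^3 - 34*l^2 + 80*l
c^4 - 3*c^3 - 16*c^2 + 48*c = c*(c - 4)*(c - 3)*(c + 4)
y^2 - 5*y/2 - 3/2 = (y - 3)*(y + 1/2)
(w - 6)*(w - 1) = w^2 - 7*w + 6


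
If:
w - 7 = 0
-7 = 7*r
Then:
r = -1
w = 7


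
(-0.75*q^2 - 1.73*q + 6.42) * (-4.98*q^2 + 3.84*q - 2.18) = 3.735*q^4 + 5.7354*q^3 - 36.9798*q^2 + 28.4242*q - 13.9956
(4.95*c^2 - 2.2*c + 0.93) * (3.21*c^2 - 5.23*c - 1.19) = 15.8895*c^4 - 32.9505*c^3 + 8.6008*c^2 - 2.2459*c - 1.1067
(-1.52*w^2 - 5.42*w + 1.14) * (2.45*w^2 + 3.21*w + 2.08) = -3.724*w^4 - 18.1582*w^3 - 17.7668*w^2 - 7.6142*w + 2.3712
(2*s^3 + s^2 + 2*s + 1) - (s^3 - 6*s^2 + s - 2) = s^3 + 7*s^2 + s + 3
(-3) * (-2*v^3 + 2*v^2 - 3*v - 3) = 6*v^3 - 6*v^2 + 9*v + 9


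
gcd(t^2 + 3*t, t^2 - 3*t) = t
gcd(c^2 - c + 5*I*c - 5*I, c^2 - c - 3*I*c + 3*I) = c - 1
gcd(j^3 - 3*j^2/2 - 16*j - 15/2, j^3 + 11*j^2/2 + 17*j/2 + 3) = j^2 + 7*j/2 + 3/2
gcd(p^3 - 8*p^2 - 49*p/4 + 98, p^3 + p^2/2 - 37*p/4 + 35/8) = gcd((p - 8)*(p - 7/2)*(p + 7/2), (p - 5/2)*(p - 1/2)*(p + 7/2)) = p + 7/2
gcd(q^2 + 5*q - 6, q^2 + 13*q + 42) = q + 6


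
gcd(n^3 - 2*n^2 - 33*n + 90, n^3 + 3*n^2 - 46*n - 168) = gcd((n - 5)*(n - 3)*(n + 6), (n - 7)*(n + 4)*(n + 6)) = n + 6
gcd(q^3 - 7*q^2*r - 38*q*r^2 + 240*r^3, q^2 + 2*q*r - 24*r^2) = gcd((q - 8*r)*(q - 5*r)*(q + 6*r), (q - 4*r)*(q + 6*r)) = q + 6*r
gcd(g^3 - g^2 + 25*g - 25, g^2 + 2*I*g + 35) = g - 5*I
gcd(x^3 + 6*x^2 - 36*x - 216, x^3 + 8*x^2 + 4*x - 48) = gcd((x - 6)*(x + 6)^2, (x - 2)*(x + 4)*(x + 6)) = x + 6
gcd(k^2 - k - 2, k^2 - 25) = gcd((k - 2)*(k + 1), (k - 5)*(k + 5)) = 1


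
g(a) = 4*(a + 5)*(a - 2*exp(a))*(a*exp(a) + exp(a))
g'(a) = 4*(1 - 2*exp(a))*(a + 5)*(a*exp(a) + exp(a)) + 4*(a + 5)*(a - 2*exp(a))*(a*exp(a) + 2*exp(a)) + 4*(a - 2*exp(a))*(a*exp(a) + exp(a))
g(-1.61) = 3.32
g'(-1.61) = -2.14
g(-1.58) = 3.26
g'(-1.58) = -2.37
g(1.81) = -4869.39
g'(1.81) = -12565.55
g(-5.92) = -0.29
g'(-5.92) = 0.13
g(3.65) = -453736.72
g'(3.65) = -1073910.34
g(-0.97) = -0.32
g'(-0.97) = -10.91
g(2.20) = -13183.18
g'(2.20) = -33315.21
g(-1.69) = 3.47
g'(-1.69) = -1.57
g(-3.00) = 2.47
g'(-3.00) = 1.75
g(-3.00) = 2.47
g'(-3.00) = 1.75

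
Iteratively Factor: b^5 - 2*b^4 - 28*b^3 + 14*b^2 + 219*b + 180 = (b - 5)*(b^4 + 3*b^3 - 13*b^2 - 51*b - 36) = (b - 5)*(b + 3)*(b^3 - 13*b - 12) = (b - 5)*(b - 4)*(b + 3)*(b^2 + 4*b + 3) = (b - 5)*(b - 4)*(b + 1)*(b + 3)*(b + 3)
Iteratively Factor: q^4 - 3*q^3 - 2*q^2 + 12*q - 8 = (q - 2)*(q^3 - q^2 - 4*q + 4) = (q - 2)*(q + 2)*(q^2 - 3*q + 2) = (q - 2)^2*(q + 2)*(q - 1)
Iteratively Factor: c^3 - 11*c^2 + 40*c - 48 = (c - 4)*(c^2 - 7*c + 12) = (c - 4)^2*(c - 3)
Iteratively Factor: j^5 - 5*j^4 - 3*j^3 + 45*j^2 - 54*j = (j - 3)*(j^4 - 2*j^3 - 9*j^2 + 18*j) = j*(j - 3)*(j^3 - 2*j^2 - 9*j + 18) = j*(j - 3)^2*(j^2 + j - 6) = j*(j - 3)^2*(j + 3)*(j - 2)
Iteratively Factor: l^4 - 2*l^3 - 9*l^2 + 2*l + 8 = (l - 1)*(l^3 - l^2 - 10*l - 8) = (l - 1)*(l + 2)*(l^2 - 3*l - 4) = (l - 1)*(l + 1)*(l + 2)*(l - 4)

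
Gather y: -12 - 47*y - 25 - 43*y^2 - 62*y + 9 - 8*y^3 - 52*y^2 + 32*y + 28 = -8*y^3 - 95*y^2 - 77*y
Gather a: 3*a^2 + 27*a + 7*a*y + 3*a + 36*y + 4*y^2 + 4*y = 3*a^2 + a*(7*y + 30) + 4*y^2 + 40*y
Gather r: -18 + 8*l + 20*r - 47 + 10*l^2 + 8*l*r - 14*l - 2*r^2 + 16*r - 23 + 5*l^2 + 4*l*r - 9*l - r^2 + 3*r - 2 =15*l^2 - 15*l - 3*r^2 + r*(12*l + 39) - 90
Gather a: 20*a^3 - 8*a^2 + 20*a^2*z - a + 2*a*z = 20*a^3 + a^2*(20*z - 8) + a*(2*z - 1)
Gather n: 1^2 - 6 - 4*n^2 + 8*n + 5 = -4*n^2 + 8*n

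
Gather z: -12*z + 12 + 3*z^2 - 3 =3*z^2 - 12*z + 9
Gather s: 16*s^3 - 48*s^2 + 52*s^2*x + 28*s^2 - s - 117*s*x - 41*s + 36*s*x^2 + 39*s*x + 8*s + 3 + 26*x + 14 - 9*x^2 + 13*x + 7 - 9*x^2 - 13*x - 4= 16*s^3 + s^2*(52*x - 20) + s*(36*x^2 - 78*x - 34) - 18*x^2 + 26*x + 20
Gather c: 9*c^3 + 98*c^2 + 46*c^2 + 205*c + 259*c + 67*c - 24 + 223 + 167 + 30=9*c^3 + 144*c^2 + 531*c + 396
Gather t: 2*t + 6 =2*t + 6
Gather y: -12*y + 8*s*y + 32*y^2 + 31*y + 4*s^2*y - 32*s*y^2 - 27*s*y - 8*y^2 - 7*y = y^2*(24 - 32*s) + y*(4*s^2 - 19*s + 12)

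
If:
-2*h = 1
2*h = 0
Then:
No Solution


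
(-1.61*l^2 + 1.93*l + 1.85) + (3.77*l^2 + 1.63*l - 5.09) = 2.16*l^2 + 3.56*l - 3.24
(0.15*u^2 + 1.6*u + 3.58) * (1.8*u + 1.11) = 0.27*u^3 + 3.0465*u^2 + 8.22*u + 3.9738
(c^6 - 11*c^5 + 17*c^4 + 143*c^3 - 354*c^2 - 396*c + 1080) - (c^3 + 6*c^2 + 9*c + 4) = c^6 - 11*c^5 + 17*c^4 + 142*c^3 - 360*c^2 - 405*c + 1076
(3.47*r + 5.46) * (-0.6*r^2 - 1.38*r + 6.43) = -2.082*r^3 - 8.0646*r^2 + 14.7773*r + 35.1078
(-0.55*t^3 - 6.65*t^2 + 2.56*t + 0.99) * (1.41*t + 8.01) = -0.7755*t^4 - 13.782*t^3 - 49.6569*t^2 + 21.9015*t + 7.9299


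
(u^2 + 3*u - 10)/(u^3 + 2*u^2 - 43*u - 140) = (u - 2)/(u^2 - 3*u - 28)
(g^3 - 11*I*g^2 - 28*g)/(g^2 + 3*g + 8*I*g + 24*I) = g*(g^2 - 11*I*g - 28)/(g^2 + g*(3 + 8*I) + 24*I)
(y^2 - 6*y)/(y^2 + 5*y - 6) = y*(y - 6)/(y^2 + 5*y - 6)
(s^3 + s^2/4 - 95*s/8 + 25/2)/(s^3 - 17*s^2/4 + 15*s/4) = (s^2 + 3*s/2 - 10)/(s*(s - 3))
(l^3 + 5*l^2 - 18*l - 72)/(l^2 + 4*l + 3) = (l^2 + 2*l - 24)/(l + 1)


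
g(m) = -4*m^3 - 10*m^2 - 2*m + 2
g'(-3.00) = -50.00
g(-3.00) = 26.00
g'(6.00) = -554.00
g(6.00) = -1234.00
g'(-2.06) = -11.72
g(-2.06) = -1.35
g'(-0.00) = -2.00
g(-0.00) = 2.00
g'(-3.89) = -105.79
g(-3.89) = 93.91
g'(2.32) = -112.99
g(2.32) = -106.41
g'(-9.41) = -876.38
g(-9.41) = 2468.29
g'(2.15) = -100.47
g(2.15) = -88.28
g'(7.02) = -733.76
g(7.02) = -1888.64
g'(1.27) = -46.75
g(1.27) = -24.86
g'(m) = -12*m^2 - 20*m - 2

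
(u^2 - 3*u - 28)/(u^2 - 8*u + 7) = (u + 4)/(u - 1)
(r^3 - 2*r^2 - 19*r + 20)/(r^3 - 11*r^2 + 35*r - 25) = (r + 4)/(r - 5)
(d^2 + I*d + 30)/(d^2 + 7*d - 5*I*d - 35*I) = (d + 6*I)/(d + 7)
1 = 1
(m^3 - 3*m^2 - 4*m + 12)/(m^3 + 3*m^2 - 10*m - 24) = (m - 2)/(m + 4)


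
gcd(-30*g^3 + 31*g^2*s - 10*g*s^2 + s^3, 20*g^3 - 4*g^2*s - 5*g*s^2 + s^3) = 10*g^2 - 7*g*s + s^2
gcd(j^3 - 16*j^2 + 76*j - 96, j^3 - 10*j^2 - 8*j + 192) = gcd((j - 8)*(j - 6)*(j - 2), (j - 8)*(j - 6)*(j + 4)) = j^2 - 14*j + 48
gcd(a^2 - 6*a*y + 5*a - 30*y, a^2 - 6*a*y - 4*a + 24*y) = -a + 6*y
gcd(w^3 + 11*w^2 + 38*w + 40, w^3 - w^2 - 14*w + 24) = w + 4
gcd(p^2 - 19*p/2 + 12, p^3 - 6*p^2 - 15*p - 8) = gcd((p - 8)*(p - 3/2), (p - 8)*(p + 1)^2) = p - 8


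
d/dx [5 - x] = -1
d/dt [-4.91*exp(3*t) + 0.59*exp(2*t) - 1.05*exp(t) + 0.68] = (-14.73*exp(2*t) + 1.18*exp(t) - 1.05)*exp(t)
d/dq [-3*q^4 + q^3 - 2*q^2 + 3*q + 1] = -12*q^3 + 3*q^2 - 4*q + 3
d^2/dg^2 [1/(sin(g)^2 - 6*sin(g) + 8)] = 2*(-2*sin(g)^4 + 9*sin(g)^3 + sin(g)^2 - 42*sin(g) + 28)/(sin(g)^2 - 6*sin(g) + 8)^3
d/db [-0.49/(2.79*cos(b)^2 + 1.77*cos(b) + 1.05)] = -(2.7342*cos(b) + 0.8673)*sin(b)/(2.79*cos(b)^2 + 1.77*cos(b) + 1.05)^2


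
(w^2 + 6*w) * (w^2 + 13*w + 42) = w^4 + 19*w^3 + 120*w^2 + 252*w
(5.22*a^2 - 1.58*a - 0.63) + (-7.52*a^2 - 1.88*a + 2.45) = -2.3*a^2 - 3.46*a + 1.82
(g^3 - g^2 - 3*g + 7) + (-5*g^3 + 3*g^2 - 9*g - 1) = -4*g^3 + 2*g^2 - 12*g + 6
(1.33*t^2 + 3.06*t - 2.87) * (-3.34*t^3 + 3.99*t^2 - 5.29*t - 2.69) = -4.4422*t^5 - 4.9137*t^4 + 14.7595*t^3 - 31.2164*t^2 + 6.9509*t + 7.7203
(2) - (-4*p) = 4*p + 2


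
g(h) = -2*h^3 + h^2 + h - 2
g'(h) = -6*h^2 + 2*h + 1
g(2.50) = -24.50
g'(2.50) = -31.50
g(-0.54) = -1.93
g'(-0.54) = -1.83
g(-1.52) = 5.81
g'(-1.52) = -15.90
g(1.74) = -7.77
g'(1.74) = -13.69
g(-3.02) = 59.19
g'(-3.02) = -59.76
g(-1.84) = 12.00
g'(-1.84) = -22.99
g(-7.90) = 1038.59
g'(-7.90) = -389.26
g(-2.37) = 27.87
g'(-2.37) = -37.44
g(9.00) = -1370.00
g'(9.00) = -467.00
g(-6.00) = 460.00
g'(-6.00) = -227.00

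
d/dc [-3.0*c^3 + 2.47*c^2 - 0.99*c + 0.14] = -9.0*c^2 + 4.94*c - 0.99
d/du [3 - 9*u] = -9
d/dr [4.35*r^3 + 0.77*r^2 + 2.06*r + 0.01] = 13.05*r^2 + 1.54*r + 2.06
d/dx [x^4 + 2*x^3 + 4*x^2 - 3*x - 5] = 4*x^3 + 6*x^2 + 8*x - 3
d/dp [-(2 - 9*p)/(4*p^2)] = (4 - 9*p)/(4*p^3)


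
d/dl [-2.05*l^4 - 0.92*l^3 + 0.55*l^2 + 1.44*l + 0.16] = -8.2*l^3 - 2.76*l^2 + 1.1*l + 1.44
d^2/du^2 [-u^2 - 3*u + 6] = -2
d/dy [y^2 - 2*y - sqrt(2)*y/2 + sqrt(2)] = 2*y - 2 - sqrt(2)/2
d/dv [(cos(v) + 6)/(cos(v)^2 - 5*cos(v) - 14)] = (cos(v)^2 + 12*cos(v) - 16)*sin(v)/(sin(v)^2 + 5*cos(v) + 13)^2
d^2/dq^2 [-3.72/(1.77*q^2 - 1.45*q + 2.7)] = (23.308776*q^2 - 19.09476*q - 3.72*(3.54*q - 1.45)*(7.08*q - 2.9) + 35.55576)/(1.77*q^2 - 1.45*q + 2.7)^3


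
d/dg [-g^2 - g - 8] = -2*g - 1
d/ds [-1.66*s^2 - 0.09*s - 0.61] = -3.32*s - 0.09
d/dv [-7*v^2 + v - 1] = 1 - 14*v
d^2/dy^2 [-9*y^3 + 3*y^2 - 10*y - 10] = 6 - 54*y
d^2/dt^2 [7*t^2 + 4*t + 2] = 14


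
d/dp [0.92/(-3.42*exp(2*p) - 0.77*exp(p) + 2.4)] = (6.2928*exp(p) + 0.7084)*exp(p)/(3.42*exp(2*p) + 0.77*exp(p) - 2.4)^2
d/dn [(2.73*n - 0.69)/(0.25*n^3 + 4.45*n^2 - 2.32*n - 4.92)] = (-1.365*n^3 - 11.631*n^2 + 6.141*n - 15.0324)/(0.0625*n^6 + 2.225*n^5 + 18.6425*n^4 - 23.108*n^3 - 38.4056*n^2 + 22.8288*n + 24.2064)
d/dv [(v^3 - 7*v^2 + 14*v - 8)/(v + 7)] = 2*(v^3 + 7*v^2 - 49*v + 53)/(v^2 + 14*v + 49)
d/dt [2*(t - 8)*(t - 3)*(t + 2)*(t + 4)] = 8*t^3 - 30*t^2 - 136*t + 112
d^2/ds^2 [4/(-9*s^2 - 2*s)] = 8*(9*s*(9*s + 2) - 4*(9*s + 1)^2)/(s^3*(9*s + 2)^3)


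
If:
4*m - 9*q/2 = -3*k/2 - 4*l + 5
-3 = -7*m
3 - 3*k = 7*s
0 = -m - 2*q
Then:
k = 1 - 7*s/3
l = 7*s/8 + 23/112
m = 3/7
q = -3/14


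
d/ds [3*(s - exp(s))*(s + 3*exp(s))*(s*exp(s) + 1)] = 3*(1 - exp(s))*(s + 3*exp(s))*(s*exp(s) + 1) + 3*(s + 1)*(s - exp(s))*(s + 3*exp(s))*exp(s) + 3*(s - exp(s))*(s*exp(s) + 1)*(3*exp(s) + 1)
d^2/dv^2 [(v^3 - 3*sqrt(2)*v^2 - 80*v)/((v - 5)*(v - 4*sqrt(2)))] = 2*(-47*v^3 + 5*sqrt(2)*v^3 - 300*sqrt(2)*v^2 - 120*v^2 + 2400*v + 4800*sqrt(2)*v - 10400*sqrt(2) - 12800)/(v^6 - 12*sqrt(2)*v^5 - 15*v^5 + 171*v^4 + 180*sqrt(2)*v^4 - 1565*v^3 - 1028*sqrt(2)*v^3 + 3420*sqrt(2)*v^2 + 7200*v^2 - 9600*sqrt(2)*v - 12000*v + 16000*sqrt(2))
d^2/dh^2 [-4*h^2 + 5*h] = -8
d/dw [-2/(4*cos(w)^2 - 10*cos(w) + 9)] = 4*(5 - 4*cos(w))*sin(w)/(4*cos(w)^2 - 10*cos(w) + 9)^2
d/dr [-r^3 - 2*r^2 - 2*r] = -3*r^2 - 4*r - 2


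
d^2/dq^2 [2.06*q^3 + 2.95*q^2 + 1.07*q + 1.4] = 12.36*q + 5.9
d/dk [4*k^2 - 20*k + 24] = 8*k - 20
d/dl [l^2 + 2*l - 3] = 2*l + 2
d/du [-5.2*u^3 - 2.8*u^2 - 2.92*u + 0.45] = -15.6*u^2 - 5.6*u - 2.92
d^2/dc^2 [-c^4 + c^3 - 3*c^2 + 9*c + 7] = -12*c^2 + 6*c - 6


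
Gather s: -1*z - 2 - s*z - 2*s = s*(-z - 2) - z - 2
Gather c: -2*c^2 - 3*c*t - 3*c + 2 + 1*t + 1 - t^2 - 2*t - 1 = -2*c^2 + c*(-3*t - 3) - t^2 - t + 2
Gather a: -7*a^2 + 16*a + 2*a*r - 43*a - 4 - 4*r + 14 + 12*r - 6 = -7*a^2 + a*(2*r - 27) + 8*r + 4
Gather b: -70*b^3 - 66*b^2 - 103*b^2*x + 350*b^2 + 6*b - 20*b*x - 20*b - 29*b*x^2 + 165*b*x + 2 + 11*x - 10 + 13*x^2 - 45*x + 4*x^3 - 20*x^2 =-70*b^3 + b^2*(284 - 103*x) + b*(-29*x^2 + 145*x - 14) + 4*x^3 - 7*x^2 - 34*x - 8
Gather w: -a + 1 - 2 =-a - 1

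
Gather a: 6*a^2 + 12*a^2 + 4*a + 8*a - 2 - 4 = 18*a^2 + 12*a - 6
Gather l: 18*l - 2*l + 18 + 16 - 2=16*l + 32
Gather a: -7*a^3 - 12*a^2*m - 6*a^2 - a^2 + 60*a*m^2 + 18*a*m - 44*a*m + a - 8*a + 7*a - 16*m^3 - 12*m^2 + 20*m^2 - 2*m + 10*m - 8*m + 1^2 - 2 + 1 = -7*a^3 + a^2*(-12*m - 7) + a*(60*m^2 - 26*m) - 16*m^3 + 8*m^2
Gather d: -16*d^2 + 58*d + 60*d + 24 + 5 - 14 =-16*d^2 + 118*d + 15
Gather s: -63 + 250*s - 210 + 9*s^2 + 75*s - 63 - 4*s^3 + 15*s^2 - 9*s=-4*s^3 + 24*s^2 + 316*s - 336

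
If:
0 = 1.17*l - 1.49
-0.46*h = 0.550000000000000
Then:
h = -1.20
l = 1.27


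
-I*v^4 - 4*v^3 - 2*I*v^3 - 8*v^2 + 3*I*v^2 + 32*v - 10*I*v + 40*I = (v - 2)*(v + 4)*(v - 5*I)*(-I*v + 1)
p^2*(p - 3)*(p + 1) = p^4 - 2*p^3 - 3*p^2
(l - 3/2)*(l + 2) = l^2 + l/2 - 3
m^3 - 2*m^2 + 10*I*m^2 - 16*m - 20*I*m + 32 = (m - 2)*(m + 2*I)*(m + 8*I)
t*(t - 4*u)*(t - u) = t^3 - 5*t^2*u + 4*t*u^2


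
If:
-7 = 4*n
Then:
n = -7/4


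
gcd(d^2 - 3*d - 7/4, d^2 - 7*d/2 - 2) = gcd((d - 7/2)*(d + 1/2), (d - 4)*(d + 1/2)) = d + 1/2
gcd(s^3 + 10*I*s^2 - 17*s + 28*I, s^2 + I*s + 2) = s - I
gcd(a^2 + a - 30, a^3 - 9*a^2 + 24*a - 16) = 1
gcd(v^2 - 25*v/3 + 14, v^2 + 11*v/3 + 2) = 1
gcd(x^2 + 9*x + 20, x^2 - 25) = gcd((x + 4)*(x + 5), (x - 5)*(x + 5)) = x + 5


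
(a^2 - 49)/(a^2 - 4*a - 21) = (a + 7)/(a + 3)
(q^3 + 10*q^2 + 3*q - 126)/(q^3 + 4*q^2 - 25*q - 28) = (q^2 + 3*q - 18)/(q^2 - 3*q - 4)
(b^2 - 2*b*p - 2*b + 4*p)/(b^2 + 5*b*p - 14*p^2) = (b - 2)/(b + 7*p)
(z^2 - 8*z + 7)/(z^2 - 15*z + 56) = (z - 1)/(z - 8)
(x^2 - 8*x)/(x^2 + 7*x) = (x - 8)/(x + 7)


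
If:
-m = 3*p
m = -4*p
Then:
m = 0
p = 0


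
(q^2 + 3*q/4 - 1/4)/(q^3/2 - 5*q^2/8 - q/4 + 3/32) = 8*(q + 1)/(4*q^2 - 4*q - 3)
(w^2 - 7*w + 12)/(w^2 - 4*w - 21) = (-w^2 + 7*w - 12)/(-w^2 + 4*w + 21)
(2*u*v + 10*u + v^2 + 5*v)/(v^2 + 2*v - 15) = (2*u + v)/(v - 3)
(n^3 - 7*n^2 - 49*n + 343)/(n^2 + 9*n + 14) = (n^2 - 14*n + 49)/(n + 2)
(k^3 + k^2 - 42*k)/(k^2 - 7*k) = (k^2 + k - 42)/(k - 7)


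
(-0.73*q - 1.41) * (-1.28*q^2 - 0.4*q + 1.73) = 0.9344*q^3 + 2.0968*q^2 - 0.6989*q - 2.4393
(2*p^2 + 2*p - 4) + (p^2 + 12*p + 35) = 3*p^2 + 14*p + 31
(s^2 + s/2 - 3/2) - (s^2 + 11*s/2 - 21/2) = 9 - 5*s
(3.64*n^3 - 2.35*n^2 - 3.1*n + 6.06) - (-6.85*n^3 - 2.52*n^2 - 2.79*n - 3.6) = 10.49*n^3 + 0.17*n^2 - 0.31*n + 9.66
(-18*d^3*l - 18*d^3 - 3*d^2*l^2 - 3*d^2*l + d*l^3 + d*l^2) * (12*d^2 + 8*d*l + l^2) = -216*d^5*l - 216*d^5 - 180*d^4*l^2 - 180*d^4*l - 30*d^3*l^3 - 30*d^3*l^2 + 5*d^2*l^4 + 5*d^2*l^3 + d*l^5 + d*l^4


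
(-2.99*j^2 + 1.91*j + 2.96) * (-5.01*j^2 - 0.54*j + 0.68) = 14.9799*j^4 - 7.9545*j^3 - 17.8942*j^2 - 0.2996*j + 2.0128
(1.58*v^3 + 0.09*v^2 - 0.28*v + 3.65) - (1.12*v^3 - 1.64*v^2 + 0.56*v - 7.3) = 0.46*v^3 + 1.73*v^2 - 0.84*v + 10.95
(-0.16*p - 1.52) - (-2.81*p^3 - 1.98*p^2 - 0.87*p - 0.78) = 2.81*p^3 + 1.98*p^2 + 0.71*p - 0.74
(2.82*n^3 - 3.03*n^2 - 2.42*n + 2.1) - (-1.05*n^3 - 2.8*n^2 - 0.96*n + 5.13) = 3.87*n^3 - 0.23*n^2 - 1.46*n - 3.03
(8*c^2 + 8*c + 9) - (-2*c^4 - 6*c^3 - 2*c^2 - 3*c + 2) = 2*c^4 + 6*c^3 + 10*c^2 + 11*c + 7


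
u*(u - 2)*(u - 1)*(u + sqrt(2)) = u^4 - 3*u^3 + sqrt(2)*u^3 - 3*sqrt(2)*u^2 + 2*u^2 + 2*sqrt(2)*u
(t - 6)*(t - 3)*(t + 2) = t^3 - 7*t^2 + 36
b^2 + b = b*(b + 1)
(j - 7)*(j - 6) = j^2 - 13*j + 42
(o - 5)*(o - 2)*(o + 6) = o^3 - o^2 - 32*o + 60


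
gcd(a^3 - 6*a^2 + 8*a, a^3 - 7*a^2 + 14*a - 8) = a^2 - 6*a + 8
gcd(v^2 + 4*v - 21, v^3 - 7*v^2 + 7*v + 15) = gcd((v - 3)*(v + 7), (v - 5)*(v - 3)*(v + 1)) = v - 3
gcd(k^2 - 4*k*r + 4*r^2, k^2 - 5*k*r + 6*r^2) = -k + 2*r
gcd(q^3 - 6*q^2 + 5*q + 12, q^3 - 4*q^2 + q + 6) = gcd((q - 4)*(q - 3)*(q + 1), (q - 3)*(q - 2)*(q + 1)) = q^2 - 2*q - 3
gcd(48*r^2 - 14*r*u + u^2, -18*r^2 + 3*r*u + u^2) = 1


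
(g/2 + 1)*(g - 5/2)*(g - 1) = g^3/2 - 3*g^2/4 - 9*g/4 + 5/2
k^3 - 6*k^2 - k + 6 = (k - 6)*(k - 1)*(k + 1)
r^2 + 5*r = r*(r + 5)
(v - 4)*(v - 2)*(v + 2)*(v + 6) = v^4 + 2*v^3 - 28*v^2 - 8*v + 96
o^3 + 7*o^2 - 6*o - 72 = (o - 3)*(o + 4)*(o + 6)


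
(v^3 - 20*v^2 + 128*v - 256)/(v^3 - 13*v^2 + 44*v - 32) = (v - 8)/(v - 1)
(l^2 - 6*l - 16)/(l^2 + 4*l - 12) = (l^2 - 6*l - 16)/(l^2 + 4*l - 12)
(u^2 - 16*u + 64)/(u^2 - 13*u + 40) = (u - 8)/(u - 5)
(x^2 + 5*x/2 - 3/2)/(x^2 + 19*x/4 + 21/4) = 2*(2*x - 1)/(4*x + 7)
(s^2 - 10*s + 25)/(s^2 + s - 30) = (s - 5)/(s + 6)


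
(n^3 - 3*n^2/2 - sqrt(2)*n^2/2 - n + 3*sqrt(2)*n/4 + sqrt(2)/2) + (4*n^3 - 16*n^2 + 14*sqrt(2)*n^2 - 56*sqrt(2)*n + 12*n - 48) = 5*n^3 - 35*n^2/2 + 27*sqrt(2)*n^2/2 - 221*sqrt(2)*n/4 + 11*n - 48 + sqrt(2)/2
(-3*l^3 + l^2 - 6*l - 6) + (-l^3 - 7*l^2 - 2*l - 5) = -4*l^3 - 6*l^2 - 8*l - 11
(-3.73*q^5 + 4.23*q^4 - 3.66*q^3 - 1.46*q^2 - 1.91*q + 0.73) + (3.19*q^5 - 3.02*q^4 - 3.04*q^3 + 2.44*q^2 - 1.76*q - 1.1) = -0.54*q^5 + 1.21*q^4 - 6.7*q^3 + 0.98*q^2 - 3.67*q - 0.37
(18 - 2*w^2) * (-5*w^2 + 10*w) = 10*w^4 - 20*w^3 - 90*w^2 + 180*w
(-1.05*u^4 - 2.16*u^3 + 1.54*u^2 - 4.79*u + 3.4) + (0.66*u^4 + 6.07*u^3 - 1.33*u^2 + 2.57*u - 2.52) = -0.39*u^4 + 3.91*u^3 + 0.21*u^2 - 2.22*u + 0.88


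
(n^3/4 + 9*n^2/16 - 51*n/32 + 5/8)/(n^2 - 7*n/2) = (8*n^3 + 18*n^2 - 51*n + 20)/(16*n*(2*n - 7))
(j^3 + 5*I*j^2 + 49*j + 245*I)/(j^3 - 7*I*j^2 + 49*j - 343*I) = (j + 5*I)/(j - 7*I)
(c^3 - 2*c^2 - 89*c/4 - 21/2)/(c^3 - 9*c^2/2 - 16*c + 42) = (c + 1/2)/(c - 2)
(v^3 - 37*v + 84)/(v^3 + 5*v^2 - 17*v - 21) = (v - 4)/(v + 1)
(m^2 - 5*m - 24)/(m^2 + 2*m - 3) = (m - 8)/(m - 1)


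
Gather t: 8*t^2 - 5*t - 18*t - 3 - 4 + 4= 8*t^2 - 23*t - 3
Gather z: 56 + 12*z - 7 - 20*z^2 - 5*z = -20*z^2 + 7*z + 49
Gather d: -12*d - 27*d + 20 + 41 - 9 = 52 - 39*d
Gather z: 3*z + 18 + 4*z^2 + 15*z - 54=4*z^2 + 18*z - 36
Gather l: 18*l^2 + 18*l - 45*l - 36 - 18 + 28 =18*l^2 - 27*l - 26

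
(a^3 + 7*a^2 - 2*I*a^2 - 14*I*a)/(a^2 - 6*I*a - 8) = a*(a + 7)/(a - 4*I)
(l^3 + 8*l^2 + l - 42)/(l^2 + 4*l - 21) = (l^2 + l - 6)/(l - 3)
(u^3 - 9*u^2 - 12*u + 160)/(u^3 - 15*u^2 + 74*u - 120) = (u^2 - 4*u - 32)/(u^2 - 10*u + 24)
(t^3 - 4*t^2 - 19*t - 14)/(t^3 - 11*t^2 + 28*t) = (t^2 + 3*t + 2)/(t*(t - 4))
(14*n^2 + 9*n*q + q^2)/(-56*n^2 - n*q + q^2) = (2*n + q)/(-8*n + q)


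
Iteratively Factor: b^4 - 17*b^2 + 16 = (b + 1)*(b^3 - b^2 - 16*b + 16) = (b + 1)*(b + 4)*(b^2 - 5*b + 4) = (b - 4)*(b + 1)*(b + 4)*(b - 1)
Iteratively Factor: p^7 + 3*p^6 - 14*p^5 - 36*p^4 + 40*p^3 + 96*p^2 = (p + 2)*(p^6 + p^5 - 16*p^4 - 4*p^3 + 48*p^2) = (p - 2)*(p + 2)*(p^5 + 3*p^4 - 10*p^3 - 24*p^2) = p*(p - 2)*(p + 2)*(p^4 + 3*p^3 - 10*p^2 - 24*p) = p*(p - 2)*(p + 2)*(p + 4)*(p^3 - p^2 - 6*p) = p*(p - 3)*(p - 2)*(p + 2)*(p + 4)*(p^2 + 2*p) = p*(p - 3)*(p - 2)*(p + 2)^2*(p + 4)*(p)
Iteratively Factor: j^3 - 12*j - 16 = (j - 4)*(j^2 + 4*j + 4) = (j - 4)*(j + 2)*(j + 2)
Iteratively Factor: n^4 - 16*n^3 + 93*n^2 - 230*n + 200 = (n - 5)*(n^3 - 11*n^2 + 38*n - 40) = (n - 5)*(n - 4)*(n^2 - 7*n + 10) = (n - 5)*(n - 4)*(n - 2)*(n - 5)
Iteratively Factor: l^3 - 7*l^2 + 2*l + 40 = (l + 2)*(l^2 - 9*l + 20) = (l - 5)*(l + 2)*(l - 4)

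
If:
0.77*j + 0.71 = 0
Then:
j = -0.92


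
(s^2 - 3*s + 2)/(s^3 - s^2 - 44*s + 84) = (s - 1)/(s^2 + s - 42)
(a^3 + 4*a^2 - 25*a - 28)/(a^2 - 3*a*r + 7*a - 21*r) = (-a^2 + 3*a + 4)/(-a + 3*r)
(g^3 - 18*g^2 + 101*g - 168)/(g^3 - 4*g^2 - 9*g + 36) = (g^2 - 15*g + 56)/(g^2 - g - 12)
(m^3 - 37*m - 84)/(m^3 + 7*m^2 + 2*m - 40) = (m^2 - 4*m - 21)/(m^2 + 3*m - 10)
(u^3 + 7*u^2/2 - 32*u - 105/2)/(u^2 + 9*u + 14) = (2*u^2 - 7*u - 15)/(2*(u + 2))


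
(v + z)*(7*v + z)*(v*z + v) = 7*v^3*z + 7*v^3 + 8*v^2*z^2 + 8*v^2*z + v*z^3 + v*z^2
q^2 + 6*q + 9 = (q + 3)^2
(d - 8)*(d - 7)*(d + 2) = d^3 - 13*d^2 + 26*d + 112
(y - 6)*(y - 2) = y^2 - 8*y + 12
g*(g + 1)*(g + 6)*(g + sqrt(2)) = g^4 + sqrt(2)*g^3 + 7*g^3 + 6*g^2 + 7*sqrt(2)*g^2 + 6*sqrt(2)*g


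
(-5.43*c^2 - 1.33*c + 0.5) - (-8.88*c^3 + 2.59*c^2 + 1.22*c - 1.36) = 8.88*c^3 - 8.02*c^2 - 2.55*c + 1.86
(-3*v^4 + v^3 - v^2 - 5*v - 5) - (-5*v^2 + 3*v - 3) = -3*v^4 + v^3 + 4*v^2 - 8*v - 2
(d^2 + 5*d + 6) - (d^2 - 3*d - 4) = 8*d + 10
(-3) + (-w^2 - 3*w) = -w^2 - 3*w - 3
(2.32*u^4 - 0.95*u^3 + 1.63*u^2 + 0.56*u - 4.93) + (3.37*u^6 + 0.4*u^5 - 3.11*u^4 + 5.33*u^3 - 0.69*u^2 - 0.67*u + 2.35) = 3.37*u^6 + 0.4*u^5 - 0.79*u^4 + 4.38*u^3 + 0.94*u^2 - 0.11*u - 2.58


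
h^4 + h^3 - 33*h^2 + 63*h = h*(h - 3)^2*(h + 7)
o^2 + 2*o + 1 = (o + 1)^2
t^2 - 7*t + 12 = (t - 4)*(t - 3)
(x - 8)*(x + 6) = x^2 - 2*x - 48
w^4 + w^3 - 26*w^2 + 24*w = w*(w - 4)*(w - 1)*(w + 6)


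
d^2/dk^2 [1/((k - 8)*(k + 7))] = 2*((k - 8)^2 + (k - 8)*(k + 7) + (k + 7)^2)/((k - 8)^3*(k + 7)^3)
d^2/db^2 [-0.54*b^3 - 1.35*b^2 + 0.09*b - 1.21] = -3.24*b - 2.7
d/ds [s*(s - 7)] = 2*s - 7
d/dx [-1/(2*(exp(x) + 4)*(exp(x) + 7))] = (exp(x) + 11/2)*exp(x)/((exp(x) + 4)^2*(exp(x) + 7)^2)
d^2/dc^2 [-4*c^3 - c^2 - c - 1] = -24*c - 2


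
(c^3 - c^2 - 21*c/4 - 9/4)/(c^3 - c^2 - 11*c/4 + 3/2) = (2*c^2 - 5*c - 3)/(2*c^2 - 5*c + 2)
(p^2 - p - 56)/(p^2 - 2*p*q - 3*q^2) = (-p^2 + p + 56)/(-p^2 + 2*p*q + 3*q^2)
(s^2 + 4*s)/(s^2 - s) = (s + 4)/(s - 1)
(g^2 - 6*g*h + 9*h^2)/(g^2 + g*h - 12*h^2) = (g - 3*h)/(g + 4*h)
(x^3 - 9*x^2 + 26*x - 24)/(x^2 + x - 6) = (x^2 - 7*x + 12)/(x + 3)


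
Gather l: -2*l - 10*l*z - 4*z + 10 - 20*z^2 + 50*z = l*(-10*z - 2) - 20*z^2 + 46*z + 10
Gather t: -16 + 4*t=4*t - 16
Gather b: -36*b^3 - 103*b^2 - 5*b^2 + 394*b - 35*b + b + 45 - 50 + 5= -36*b^3 - 108*b^2 + 360*b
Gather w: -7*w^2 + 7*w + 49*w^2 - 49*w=42*w^2 - 42*w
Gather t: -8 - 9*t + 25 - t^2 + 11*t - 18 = -t^2 + 2*t - 1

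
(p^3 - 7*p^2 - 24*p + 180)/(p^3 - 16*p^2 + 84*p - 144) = (p + 5)/(p - 4)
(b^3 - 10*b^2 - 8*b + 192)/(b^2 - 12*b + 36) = (b^2 - 4*b - 32)/(b - 6)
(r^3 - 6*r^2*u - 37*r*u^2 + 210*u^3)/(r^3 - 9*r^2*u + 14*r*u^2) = (r^2 + r*u - 30*u^2)/(r*(r - 2*u))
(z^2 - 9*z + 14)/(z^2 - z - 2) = (z - 7)/(z + 1)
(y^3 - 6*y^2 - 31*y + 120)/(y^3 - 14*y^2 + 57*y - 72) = (y + 5)/(y - 3)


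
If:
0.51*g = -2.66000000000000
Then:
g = -5.22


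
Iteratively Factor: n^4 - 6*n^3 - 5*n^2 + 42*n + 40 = (n + 2)*(n^3 - 8*n^2 + 11*n + 20) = (n - 5)*(n + 2)*(n^2 - 3*n - 4) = (n - 5)*(n - 4)*(n + 2)*(n + 1)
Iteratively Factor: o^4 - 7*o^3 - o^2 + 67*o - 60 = (o - 1)*(o^3 - 6*o^2 - 7*o + 60) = (o - 4)*(o - 1)*(o^2 - 2*o - 15) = (o - 5)*(o - 4)*(o - 1)*(o + 3)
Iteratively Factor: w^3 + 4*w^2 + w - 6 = (w + 2)*(w^2 + 2*w - 3) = (w - 1)*(w + 2)*(w + 3)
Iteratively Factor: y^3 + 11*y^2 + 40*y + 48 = (y + 4)*(y^2 + 7*y + 12) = (y + 4)^2*(y + 3)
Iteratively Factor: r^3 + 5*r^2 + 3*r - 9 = (r + 3)*(r^2 + 2*r - 3) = (r - 1)*(r + 3)*(r + 3)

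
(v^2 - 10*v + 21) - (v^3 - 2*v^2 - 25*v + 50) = -v^3 + 3*v^2 + 15*v - 29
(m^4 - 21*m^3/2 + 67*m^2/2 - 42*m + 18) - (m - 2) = m^4 - 21*m^3/2 + 67*m^2/2 - 43*m + 20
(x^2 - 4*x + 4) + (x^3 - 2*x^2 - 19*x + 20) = x^3 - x^2 - 23*x + 24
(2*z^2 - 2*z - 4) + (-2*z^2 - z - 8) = -3*z - 12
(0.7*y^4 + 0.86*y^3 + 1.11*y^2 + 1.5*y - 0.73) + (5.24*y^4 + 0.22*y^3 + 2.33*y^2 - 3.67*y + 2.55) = 5.94*y^4 + 1.08*y^3 + 3.44*y^2 - 2.17*y + 1.82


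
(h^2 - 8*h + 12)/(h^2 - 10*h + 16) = (h - 6)/(h - 8)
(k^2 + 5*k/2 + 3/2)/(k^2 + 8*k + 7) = (k + 3/2)/(k + 7)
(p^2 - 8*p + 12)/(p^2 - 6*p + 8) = (p - 6)/(p - 4)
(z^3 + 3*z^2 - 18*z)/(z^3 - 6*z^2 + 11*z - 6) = z*(z + 6)/(z^2 - 3*z + 2)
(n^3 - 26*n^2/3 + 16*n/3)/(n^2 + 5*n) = (3*n^2 - 26*n + 16)/(3*(n + 5))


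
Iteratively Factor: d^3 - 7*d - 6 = (d + 1)*(d^2 - d - 6) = (d - 3)*(d + 1)*(d + 2)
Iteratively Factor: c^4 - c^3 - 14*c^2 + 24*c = (c)*(c^3 - c^2 - 14*c + 24) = c*(c + 4)*(c^2 - 5*c + 6) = c*(c - 2)*(c + 4)*(c - 3)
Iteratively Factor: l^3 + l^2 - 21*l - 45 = (l + 3)*(l^2 - 2*l - 15) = (l - 5)*(l + 3)*(l + 3)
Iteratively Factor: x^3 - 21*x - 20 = (x + 1)*(x^2 - x - 20) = (x + 1)*(x + 4)*(x - 5)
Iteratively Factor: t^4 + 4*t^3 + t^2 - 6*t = (t + 2)*(t^3 + 2*t^2 - 3*t) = (t - 1)*(t + 2)*(t^2 + 3*t) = t*(t - 1)*(t + 2)*(t + 3)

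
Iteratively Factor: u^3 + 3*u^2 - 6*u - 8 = (u + 1)*(u^2 + 2*u - 8) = (u - 2)*(u + 1)*(u + 4)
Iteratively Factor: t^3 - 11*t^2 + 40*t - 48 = (t - 3)*(t^2 - 8*t + 16) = (t - 4)*(t - 3)*(t - 4)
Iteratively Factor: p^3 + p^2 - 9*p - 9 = (p - 3)*(p^2 + 4*p + 3) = (p - 3)*(p + 3)*(p + 1)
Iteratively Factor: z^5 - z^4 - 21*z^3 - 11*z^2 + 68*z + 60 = (z - 5)*(z^4 + 4*z^3 - z^2 - 16*z - 12) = (z - 5)*(z - 2)*(z^3 + 6*z^2 + 11*z + 6) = (z - 5)*(z - 2)*(z + 3)*(z^2 + 3*z + 2) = (z - 5)*(z - 2)*(z + 1)*(z + 3)*(z + 2)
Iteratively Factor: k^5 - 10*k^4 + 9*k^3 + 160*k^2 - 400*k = (k - 5)*(k^4 - 5*k^3 - 16*k^2 + 80*k) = (k - 5)^2*(k^3 - 16*k) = k*(k - 5)^2*(k^2 - 16) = k*(k - 5)^2*(k - 4)*(k + 4)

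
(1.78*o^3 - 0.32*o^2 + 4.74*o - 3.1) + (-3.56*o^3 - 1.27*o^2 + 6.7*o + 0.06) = -1.78*o^3 - 1.59*o^2 + 11.44*o - 3.04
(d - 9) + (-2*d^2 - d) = -2*d^2 - 9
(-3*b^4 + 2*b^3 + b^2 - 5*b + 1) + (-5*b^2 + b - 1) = -3*b^4 + 2*b^3 - 4*b^2 - 4*b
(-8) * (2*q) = -16*q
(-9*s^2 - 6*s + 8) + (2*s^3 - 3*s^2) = 2*s^3 - 12*s^2 - 6*s + 8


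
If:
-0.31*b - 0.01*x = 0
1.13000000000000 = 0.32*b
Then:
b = 3.53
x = -109.47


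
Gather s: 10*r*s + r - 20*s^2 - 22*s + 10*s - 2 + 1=r - 20*s^2 + s*(10*r - 12) - 1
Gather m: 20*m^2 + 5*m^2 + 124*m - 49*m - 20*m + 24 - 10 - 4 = 25*m^2 + 55*m + 10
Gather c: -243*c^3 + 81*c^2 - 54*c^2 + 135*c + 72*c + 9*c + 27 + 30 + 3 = -243*c^3 + 27*c^2 + 216*c + 60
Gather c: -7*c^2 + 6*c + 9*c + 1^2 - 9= -7*c^2 + 15*c - 8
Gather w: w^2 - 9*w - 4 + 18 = w^2 - 9*w + 14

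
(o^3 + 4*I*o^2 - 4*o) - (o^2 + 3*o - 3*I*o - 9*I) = o^3 - o^2 + 4*I*o^2 - 7*o + 3*I*o + 9*I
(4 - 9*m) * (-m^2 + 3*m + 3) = 9*m^3 - 31*m^2 - 15*m + 12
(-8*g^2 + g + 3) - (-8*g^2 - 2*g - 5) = 3*g + 8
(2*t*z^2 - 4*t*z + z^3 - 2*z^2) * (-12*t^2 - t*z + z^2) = -24*t^3*z^2 + 48*t^3*z - 14*t^2*z^3 + 28*t^2*z^2 + t*z^4 - 2*t*z^3 + z^5 - 2*z^4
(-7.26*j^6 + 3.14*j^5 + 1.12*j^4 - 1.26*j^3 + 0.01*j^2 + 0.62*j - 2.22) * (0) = 0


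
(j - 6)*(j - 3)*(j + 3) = j^3 - 6*j^2 - 9*j + 54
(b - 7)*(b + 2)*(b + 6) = b^3 + b^2 - 44*b - 84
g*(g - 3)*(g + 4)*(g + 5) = g^4 + 6*g^3 - 7*g^2 - 60*g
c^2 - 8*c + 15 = (c - 5)*(c - 3)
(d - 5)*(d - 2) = d^2 - 7*d + 10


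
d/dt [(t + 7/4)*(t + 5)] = 2*t + 27/4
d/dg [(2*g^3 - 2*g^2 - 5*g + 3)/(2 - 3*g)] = (-12*g^3 + 18*g^2 - 8*g - 1)/(9*g^2 - 12*g + 4)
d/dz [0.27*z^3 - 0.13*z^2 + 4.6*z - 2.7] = 0.81*z^2 - 0.26*z + 4.6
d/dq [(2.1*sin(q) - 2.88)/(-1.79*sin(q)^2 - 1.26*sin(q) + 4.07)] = (3.759*sin(q)^2 - 10.3104*sin(q) + 4.9182)*cos(q)/(3.2041*sin(q)^4 + 4.5108*sin(q)^3 - 12.983*sin(q)^2 - 10.2564*sin(q) + 16.5649)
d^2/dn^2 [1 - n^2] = -2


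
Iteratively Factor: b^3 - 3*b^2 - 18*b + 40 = (b + 4)*(b^2 - 7*b + 10) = (b - 5)*(b + 4)*(b - 2)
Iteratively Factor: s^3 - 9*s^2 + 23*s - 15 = (s - 3)*(s^2 - 6*s + 5) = (s - 5)*(s - 3)*(s - 1)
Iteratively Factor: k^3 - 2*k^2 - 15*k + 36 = (k - 3)*(k^2 + k - 12) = (k - 3)*(k + 4)*(k - 3)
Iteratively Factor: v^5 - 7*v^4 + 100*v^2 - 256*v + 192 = (v - 4)*(v^4 - 3*v^3 - 12*v^2 + 52*v - 48) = (v - 4)*(v - 2)*(v^3 - v^2 - 14*v + 24) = (v - 4)*(v - 3)*(v - 2)*(v^2 + 2*v - 8) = (v - 4)*(v - 3)*(v - 2)^2*(v + 4)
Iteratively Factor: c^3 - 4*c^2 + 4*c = (c - 2)*(c^2 - 2*c) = c*(c - 2)*(c - 2)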